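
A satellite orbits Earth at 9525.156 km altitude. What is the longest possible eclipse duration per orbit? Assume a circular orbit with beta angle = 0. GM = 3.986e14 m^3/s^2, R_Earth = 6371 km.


r = 15896.1560 km
T = 332.4284 min
Eclipse fraction = arcsin(R_E/r)/pi = arcsin(6371.0000/15896.1560)/pi
= arcsin(0.4007887)/pi = 0.1312639
Eclipse duration = 0.1312639 * 332.4284 = 43.6358 min

43.6358 minutes


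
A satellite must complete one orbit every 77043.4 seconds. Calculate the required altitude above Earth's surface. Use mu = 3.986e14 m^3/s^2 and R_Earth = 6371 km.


T = 77043.4 s
r = (mu*T^2/(4*pi^2))^(1/3) = (3.986e14 * 77043.4^2 / (4*pi^2))^(1/3)
r = 3.9133571e+07 m = 39133.5710 km
alt = r - R_E = 39133.5710 - 6371 = 32762.5710 km

32762.5710 km


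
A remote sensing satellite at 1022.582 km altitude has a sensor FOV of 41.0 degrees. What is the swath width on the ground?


FOV = 41.0 deg = 0.715585 rad
swath = 2 * alt * tan(FOV/2) = 2 * 1022.582 * tan(0.3577925)
swath = 2 * 1022.582 * 0.3738847
swath = 764.6555 km

764.6555 km


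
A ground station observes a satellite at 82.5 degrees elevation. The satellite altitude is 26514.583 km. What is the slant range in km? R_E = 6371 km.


h = 26514.583 km, el = 82.5 deg
d = -R_E*sin(el) + sqrt((R_E*sin(el))^2 + 2*R_E*h + h^2)
d = -6371.0000*sin(1.4399) + sqrt((6371.0000*0.9914449)^2 + 2*6371.0000*26514.583 + 26514.583^2)
d = 26558.5719 km

26558.5719 km


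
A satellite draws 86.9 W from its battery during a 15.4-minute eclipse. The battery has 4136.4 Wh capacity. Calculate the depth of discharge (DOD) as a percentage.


E_used = P * t / 60 = 86.9 * 15.4 / 60 = 22.3043 Wh
DOD = E_used / E_total * 100 = 22.3043 / 4136.4 * 100
DOD = 0.5392209 %

0.5392 %


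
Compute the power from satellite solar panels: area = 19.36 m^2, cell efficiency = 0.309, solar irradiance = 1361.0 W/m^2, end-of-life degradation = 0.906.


P = area * eta * S * degradation
P = 19.36 * 0.309 * 1361.0 * 0.906
P = 7376.4967 W

7376.4967 W


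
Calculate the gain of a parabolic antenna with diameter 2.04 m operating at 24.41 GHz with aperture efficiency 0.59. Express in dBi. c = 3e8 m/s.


lambda = c/f = 3e8 / 2.441e+10 = 0.01229005 m
G = eta*(pi*D/lambda)^2 = 0.59*(pi*2.04/0.01229005)^2
G = 160437.2249 (linear)
G = 10*log10(160437.2249) = 52.0531 dBi

52.0531 dBi


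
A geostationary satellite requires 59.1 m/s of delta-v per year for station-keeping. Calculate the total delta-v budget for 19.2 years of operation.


dV = rate * years = 59.1 * 19.2
dV = 1134.7200 m/s

1134.7200 m/s


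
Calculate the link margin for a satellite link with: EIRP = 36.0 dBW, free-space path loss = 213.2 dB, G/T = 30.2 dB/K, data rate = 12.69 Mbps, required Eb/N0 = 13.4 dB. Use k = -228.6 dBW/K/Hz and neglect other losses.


C/N0 = EIRP - FSPL + G/T - k = 36.0 - 213.2 + 30.2 - (-228.6)
C/N0 = 81.6000 dB-Hz
R_b = 12.69 Mbps = 1.269e+07 bps -> 10*log10(R_b) = 71.0346 dB-Hz
Eb/N0 = C/N0 - 10*log10(R_b) = 81.6000 - 71.0346 = 10.5654 dB
Margin = Eb/N0 - Eb/N0_req = 10.5654 - 13.4 = -2.8346 dB (negative margin: link does not close)

-2.8346 dB


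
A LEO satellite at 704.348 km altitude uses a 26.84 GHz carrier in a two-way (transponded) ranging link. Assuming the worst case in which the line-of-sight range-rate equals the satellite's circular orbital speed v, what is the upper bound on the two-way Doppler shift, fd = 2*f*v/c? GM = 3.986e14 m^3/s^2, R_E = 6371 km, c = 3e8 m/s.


r = 7.075348e+06 m
v = sqrt(mu/r) = 7505.7612 m/s (worst-case radial velocity)
f = 26.84 GHz = 2.684e+10 Hz
fd = 2*f*v/c = 2*2.684e+10*7505.7612/3.0e+08
fd = 1.3430309e+06 Hz

1.3430e+06 Hz


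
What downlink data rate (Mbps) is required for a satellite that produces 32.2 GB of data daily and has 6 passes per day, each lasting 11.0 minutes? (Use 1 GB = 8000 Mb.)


total contact time = 6 * 11.0 * 60 = 3960.0000 s
data = 32.2 GB = 257600.0000 Mb
rate = 257600.0000 / 3960.0000 = 65.0505 Mbps

65.0505 Mbps


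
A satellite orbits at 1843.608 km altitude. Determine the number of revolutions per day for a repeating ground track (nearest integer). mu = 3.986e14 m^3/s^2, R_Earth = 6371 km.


r = 8.214608e+06 m
T = 2*pi*sqrt(r^3/mu) = 7409.5441 s = 123.4924 min
revs/day = 1440 / 123.4924 = 11.6606
Rounded: 12 revolutions per day

12 revolutions per day


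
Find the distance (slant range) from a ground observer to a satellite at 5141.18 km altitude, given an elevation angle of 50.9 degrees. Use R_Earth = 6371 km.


h = 5141.18 km, el = 50.9 deg
d = -R_E*sin(el) + sqrt((R_E*sin(el))^2 + 2*R_E*h + h^2)
d = -6371.0000*sin(0.8883726) + sqrt((6371.0000*0.7760464)^2 + 2*6371.0000*5141.18 + 5141.18^2)
d = 5844.0278 km

5844.0278 km


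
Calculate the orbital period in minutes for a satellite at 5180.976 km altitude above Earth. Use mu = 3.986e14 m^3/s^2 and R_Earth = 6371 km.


r = 11551.9760 km = 1.1551976e+07 m
T = 2*pi*sqrt(r^3/mu) = 2*pi*sqrt(1.5415898e+21 / 3.986e14)
T = 12356.5047 s = 205.9417 min

205.9417 minutes


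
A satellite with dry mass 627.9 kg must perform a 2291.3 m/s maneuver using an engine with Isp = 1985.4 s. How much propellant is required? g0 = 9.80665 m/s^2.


ve = Isp * g0 = 1985.4 * 9.80665 = 19470.122910 m/s
mass ratio = exp(dv/ve) = exp(2291.3/19470.122910) = 1.12488732
m_prop = m_dry * (mr - 1) = 627.9 * (1.12488732 - 1)
m_prop = 78.4167 kg

78.4167 kg


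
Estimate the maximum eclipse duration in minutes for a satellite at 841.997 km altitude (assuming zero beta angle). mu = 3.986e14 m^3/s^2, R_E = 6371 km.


r = 7212.9970 km
T = 101.6093 min
Eclipse fraction = arcsin(R_E/r)/pi = arcsin(6371.0000/7212.9970)/pi
= arcsin(0.8832667)/pi = 0.3446609
Eclipse duration = 0.3446609 * 101.6093 = 35.0208 min

35.0208 minutes


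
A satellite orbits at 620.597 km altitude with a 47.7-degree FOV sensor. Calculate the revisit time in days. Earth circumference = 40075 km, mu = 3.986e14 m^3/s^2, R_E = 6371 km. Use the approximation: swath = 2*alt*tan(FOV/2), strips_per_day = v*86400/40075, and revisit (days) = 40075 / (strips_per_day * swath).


swath = 2*620.597*tan(0.416261) = 548.7261 km
v = sqrt(mu/r) = 7550.5824 m/s = 7.5506 km/s
strips/day = v*86400/40075 = 7.5506*86400/40075 = 16.2787
coverage/day = strips * swath = 16.2787 * 548.7261 = 8932.5675 km
revisit = 40075 / 8932.5675 = 4.4864 days

4.4864 days


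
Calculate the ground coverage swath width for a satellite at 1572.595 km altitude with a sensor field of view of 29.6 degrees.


FOV = 29.6 deg = 0.5166175 rad
swath = 2 * alt * tan(FOV/2) = 2 * 1572.595 * tan(0.2583087)
swath = 2 * 1572.595 * 0.2642114
swath = 830.9950 km

830.9950 km


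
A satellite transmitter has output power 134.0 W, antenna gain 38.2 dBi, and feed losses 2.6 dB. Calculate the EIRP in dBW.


Pt = 134.0 W = 21.2710 dBW
EIRP = Pt_dBW + Gt - losses = 21.2710 + 38.2 - 2.6 = 56.8710 dBW

56.8710 dBW


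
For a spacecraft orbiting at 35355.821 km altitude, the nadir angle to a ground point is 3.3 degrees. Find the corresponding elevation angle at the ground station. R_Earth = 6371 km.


r = R_E + alt = 41726.8210 km
Law of sines in the satellite / Earth-center / ground-point triangle:
  sin(nadir)/R_E = sin(90 + el)/r  =>  cos(el) = (r/R_E)*sin(nadir)
cos(el) = (41726.8210 / 6371.0000) * sin(3.3 deg) = 0.3770152
el = arccos(0.3770152) = 67.8511 deg
(Earth-central angle = 90 - nadir - el = 18.8489 deg)

67.8511 degrees


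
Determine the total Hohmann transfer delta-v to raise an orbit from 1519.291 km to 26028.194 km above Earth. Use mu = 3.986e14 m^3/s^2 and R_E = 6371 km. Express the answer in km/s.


r1 = 7890.2910 km = 7.890291e+06 m
r2 = 32399.1940 km = 3.2399194e+07 m
dv1 = sqrt(mu/r1)*(sqrt(2*r2/(r1+r2)) - 1) = 1906.2234 m/s
dv2 = sqrt(mu/r2)*(1 - sqrt(2*r1/(r1+r2))) = 1312.3661 m/s
total dv = |dv1| + |dv2| = 1906.2234 + 1312.3661 = 3218.5895 m/s = 3.2186 km/s

3.2186 km/s


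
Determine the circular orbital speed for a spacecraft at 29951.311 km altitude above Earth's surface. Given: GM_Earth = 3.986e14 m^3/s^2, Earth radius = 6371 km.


r = R_E + alt = 6371.0 + 29951.311 = 36322.3110 km = 3.6322311e+07 m
v = sqrt(mu/r) = sqrt(3.986e14 / 3.6322311e+07) = 3312.6985 m/s = 3.3127 km/s

3.3127 km/s


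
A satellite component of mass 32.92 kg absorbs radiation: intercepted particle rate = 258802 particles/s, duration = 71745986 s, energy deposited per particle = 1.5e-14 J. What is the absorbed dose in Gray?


Total energy deposited = rate * time * E_per
  = 258802 * 71745986 * 1.5e-14 = 0.2785201 J
Dose = E_total / mass = 0.2785201 / 32.92
Dose = 0.008460512 Gy

0.0085 Gy


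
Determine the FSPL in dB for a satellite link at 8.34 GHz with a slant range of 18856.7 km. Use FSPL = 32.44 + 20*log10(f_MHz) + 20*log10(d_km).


f = 8.34 GHz = 8340.0000 MHz
d = 18856.7 km
FSPL = 32.44 + 20*log10(8340.0000) + 20*log10(18856.7)
FSPL = 32.44 + 78.4233 + 85.5093
FSPL = 196.3726 dB

196.3726 dB


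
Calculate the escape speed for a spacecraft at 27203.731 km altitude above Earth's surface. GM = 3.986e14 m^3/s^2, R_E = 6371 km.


r = 6371.0 + 27203.731 = 33574.7310 km = 3.3574731e+07 m
v_esc = sqrt(2*mu/r) = sqrt(2*3.986e14 / 3.3574731e+07)
v_esc = 4872.7864 m/s = 4.8728 km/s

4.8728 km/s


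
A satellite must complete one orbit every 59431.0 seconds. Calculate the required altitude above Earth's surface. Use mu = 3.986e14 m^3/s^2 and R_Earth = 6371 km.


T = 59431.0 s
r = (mu*T^2/(4*pi^2))^(1/3) = (3.986e14 * 59431.0^2 / (4*pi^2))^(1/3)
r = 3.2915557e+07 m = 32915.5572 km
alt = r - R_E = 32915.5572 - 6371 = 26544.5572 km

26544.5572 km


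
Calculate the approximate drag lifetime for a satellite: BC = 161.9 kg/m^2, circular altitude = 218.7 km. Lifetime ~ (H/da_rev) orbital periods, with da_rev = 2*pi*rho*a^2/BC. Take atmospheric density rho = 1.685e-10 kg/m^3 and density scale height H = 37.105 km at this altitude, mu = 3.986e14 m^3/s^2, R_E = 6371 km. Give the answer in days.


a = R_E + alt = 6589.7000 km = 6.5897e+06 m
da_rev = 2*pi*rho*a^2/BC = 2*pi*1.685e-10*(6.5897e+06)^2/161.9 = 283.964606 m per revolution
N = H/da_rev = 37105.0000 m / 283.964606 m = 130.6677 revolutions
P = 2*pi*sqrt(a^3/mu) = 5323.6523 s
lifetime = N*P = 130.6677 * 5323.6523 = 695629.3709 s = 8.0513 days

8.0513 days


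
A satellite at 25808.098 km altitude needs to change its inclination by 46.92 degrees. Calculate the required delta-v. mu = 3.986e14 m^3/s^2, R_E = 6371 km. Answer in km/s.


r = 32179.0980 km = 3.2179098e+07 m
V = sqrt(mu/r) = 3519.5060 m/s
di = 46.92 deg = 0.8189085 rad
dV = 2*V*sin(di/2) = 2*3519.5060*sin(0.4094542)
dV = 2802.2922 m/s = 2.8023 km/s

2.8023 km/s


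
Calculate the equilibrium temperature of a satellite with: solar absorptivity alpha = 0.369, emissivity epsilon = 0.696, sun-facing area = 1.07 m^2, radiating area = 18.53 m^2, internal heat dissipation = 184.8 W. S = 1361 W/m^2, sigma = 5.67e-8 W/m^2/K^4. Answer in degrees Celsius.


Numerator = alpha*S*A_sun + Q_int = 0.369*1361*1.07 + 184.8 = 722.1636 W
Denominator = eps*sigma*A_rad = 0.696*5.67e-8*18.53 = 7.312531e-07 W/K^4
T^4 = 9.8757001e+08 K^4
T = 177.2727 K = -95.8773 C

-95.8773 degrees Celsius


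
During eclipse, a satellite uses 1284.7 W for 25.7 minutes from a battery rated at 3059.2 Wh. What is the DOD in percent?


E_used = P * t / 60 = 1284.7 * 25.7 / 60 = 550.2798 Wh
DOD = E_used / E_total * 100 = 550.2798 / 3059.2 * 100
DOD = 17.9877 %

17.9877 %


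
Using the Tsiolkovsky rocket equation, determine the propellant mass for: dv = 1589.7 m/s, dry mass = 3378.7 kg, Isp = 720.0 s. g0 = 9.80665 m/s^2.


ve = Isp * g0 = 720.0 * 9.80665 = 7060.788000 m/s
mass ratio = exp(dv/ve) = exp(1589.7/7060.788000) = 1.25250412
m_prop = m_dry * (mr - 1) = 3378.7 * (1.25250412 - 1)
m_prop = 853.1357 kg

853.1357 kg


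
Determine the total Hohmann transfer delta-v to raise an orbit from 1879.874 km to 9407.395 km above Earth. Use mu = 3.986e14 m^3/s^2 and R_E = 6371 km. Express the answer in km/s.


r1 = 8250.8740 km = 8.250874e+06 m
r2 = 15778.3950 km = 1.5778395e+07 m
dv1 = sqrt(mu/r1)*(sqrt(2*r2/(r1+r2)) - 1) = 1014.6235 m/s
dv2 = sqrt(mu/r2)*(1 - sqrt(2*r1/(r1+r2))) = 861.0084 m/s
total dv = |dv1| + |dv2| = 1014.6235 + 861.0084 = 1875.6319 m/s = 1.8756 km/s

1.8756 km/s


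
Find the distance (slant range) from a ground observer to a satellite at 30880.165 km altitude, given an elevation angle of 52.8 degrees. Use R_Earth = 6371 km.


h = 30880.165 km, el = 52.8 deg
d = -R_E*sin(el) + sqrt((R_E*sin(el))^2 + 2*R_E*h + h^2)
d = -6371.0000*sin(0.9215338) + sqrt((6371.0000*0.7965299)^2 + 2*6371.0000*30880.165 + 30880.165^2)
d = 31976.7877 km

31976.7877 km


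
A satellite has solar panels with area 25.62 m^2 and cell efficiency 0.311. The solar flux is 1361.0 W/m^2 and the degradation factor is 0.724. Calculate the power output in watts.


P = area * eta * S * degradation
P = 25.62 * 0.311 * 1361.0 * 0.724
P = 7851.2030 W

7851.2030 W


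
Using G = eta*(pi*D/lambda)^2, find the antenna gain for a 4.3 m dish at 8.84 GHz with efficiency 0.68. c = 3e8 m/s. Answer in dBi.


lambda = c/f = 3e8 / 8.84e+09 = 0.03393665 m
G = eta*(pi*D/lambda)^2 = 0.68*(pi*4.3/0.03393665)^2
G = 107747.5962 (linear)
G = 10*log10(107747.5962) = 50.3241 dBi

50.3241 dBi


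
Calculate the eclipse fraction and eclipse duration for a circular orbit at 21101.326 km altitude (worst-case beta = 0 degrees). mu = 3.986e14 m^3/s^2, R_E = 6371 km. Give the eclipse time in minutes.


r = 27472.3260 km
T = 755.2715 min
Eclipse fraction = arcsin(R_E/r)/pi = arcsin(6371.0000/27472.3260)/pi
= arcsin(0.2319061)/pi = 0.07449621
Eclipse duration = 0.07449621 * 755.2715 = 56.2649 min

56.2649 minutes


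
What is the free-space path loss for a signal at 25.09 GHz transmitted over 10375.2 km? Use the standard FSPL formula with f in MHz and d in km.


f = 25.09 GHz = 25090.0000 MHz
d = 10375.2 km
FSPL = 32.44 + 20*log10(25090.0000) + 20*log10(10375.2)
FSPL = 32.44 + 87.9900 + 80.3199
FSPL = 200.7499 dB

200.7499 dB


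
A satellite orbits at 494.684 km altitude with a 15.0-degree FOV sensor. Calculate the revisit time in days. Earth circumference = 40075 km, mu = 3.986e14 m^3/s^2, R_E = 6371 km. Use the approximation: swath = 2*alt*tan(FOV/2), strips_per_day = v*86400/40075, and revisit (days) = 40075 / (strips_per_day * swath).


swath = 2*494.684*tan(0.1308997) = 130.2528 km
v = sqrt(mu/r) = 7619.5047 m/s = 7.6195 km/s
strips/day = v*86400/40075 = 7.6195*86400/40075 = 16.4273
coverage/day = strips * swath = 16.4273 * 130.2528 = 2139.7051 km
revisit = 40075 / 2139.7051 = 18.7292 days

18.7292 days


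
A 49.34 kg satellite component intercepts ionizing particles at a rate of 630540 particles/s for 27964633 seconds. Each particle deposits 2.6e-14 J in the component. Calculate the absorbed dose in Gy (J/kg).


Total energy deposited = rate * time * E_per
  = 630540 * 27964633 * 2.6e-14 = 0.4584533 J
Dose = E_total / mass = 0.4584533 / 49.34
Dose = 0.009291717 Gy

0.0093 Gy


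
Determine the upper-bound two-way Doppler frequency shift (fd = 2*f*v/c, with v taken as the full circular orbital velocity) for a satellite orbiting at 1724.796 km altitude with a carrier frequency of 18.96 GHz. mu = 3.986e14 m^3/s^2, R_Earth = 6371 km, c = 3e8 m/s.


r = 8.095796e+06 m
v = sqrt(mu/r) = 7016.7963 m/s (worst-case radial velocity)
f = 18.96 GHz = 1.896e+10 Hz
fd = 2*f*v/c = 2*1.896e+10*7016.7963/3.0e+08
fd = 886923.0525 Hz

886923.0525 Hz


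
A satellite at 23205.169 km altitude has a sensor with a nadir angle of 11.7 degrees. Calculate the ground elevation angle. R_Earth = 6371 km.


r = R_E + alt = 29576.1690 km
Law of sines in the satellite / Earth-center / ground-point triangle:
  sin(nadir)/R_E = sin(90 + el)/r  =>  cos(el) = (r/R_E)*sin(nadir)
cos(el) = (29576.1690 / 6371.0000) * sin(11.7 deg) = 0.9414019
el = arccos(0.9414019) = 19.7117 deg
(Earth-central angle = 90 - nadir - el = 58.5883 deg)

19.7117 degrees


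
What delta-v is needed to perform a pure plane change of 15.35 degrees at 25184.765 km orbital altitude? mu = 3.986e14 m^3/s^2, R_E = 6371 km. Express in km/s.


r = 31555.7650 km = 3.1555765e+07 m
V = sqrt(mu/r) = 3554.0971 m/s
di = 15.35 deg = 0.267908 rad
dV = 2*V*sin(di/2) = 2*3554.0971*sin(0.133954)
dV = 949.3262 m/s = 0.9493262 km/s

0.9493 km/s


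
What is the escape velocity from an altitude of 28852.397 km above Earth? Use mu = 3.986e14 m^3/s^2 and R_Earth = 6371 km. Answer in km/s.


r = 6371.0 + 28852.397 = 35223.3970 km = 3.5223397e+07 m
v_esc = sqrt(2*mu/r) = sqrt(2*3.986e14 / 3.5223397e+07)
v_esc = 4757.3820 m/s = 4.7574 km/s

4.7574 km/s


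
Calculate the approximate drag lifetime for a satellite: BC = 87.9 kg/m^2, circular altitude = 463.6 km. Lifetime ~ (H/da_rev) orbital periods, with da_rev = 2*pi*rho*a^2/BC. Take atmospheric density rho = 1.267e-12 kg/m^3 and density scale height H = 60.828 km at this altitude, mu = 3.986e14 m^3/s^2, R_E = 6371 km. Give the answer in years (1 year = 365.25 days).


a = R_E + alt = 6834.6000 km = 6.8346e+06 m
da_rev = 2*pi*rho*a^2/BC = 2*pi*1.267e-12*(6.8346e+06)^2/87.9 = 4.230521 m per revolution
N = H/da_rev = 60828.0000 m / 4.230521 m = 14378.3723 revolutions
P = 2*pi*sqrt(a^3/mu) = 5623.1656 s
lifetime = N*P = 14378.3723 * 5623.1656 = 8.0851969e+07 s = 935.7867 days
years = 935.7867 / 365.25 = 2.5620 years

2.5620 years


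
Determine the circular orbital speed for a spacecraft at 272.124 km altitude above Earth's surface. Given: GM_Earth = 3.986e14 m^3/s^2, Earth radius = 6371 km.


r = R_E + alt = 6371.0 + 272.124 = 6643.1240 km = 6.643124e+06 m
v = sqrt(mu/r) = sqrt(3.986e14 / 6.643124e+06) = 7746.0887 m/s = 7.7461 km/s

7.7461 km/s


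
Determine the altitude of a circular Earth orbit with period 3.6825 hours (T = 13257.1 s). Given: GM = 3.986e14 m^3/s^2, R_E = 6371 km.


T = 13257.1 s
r = (mu*T^2/(4*pi^2))^(1/3) = (3.986e14 * 13257.1^2 / (4*pi^2))^(1/3)
r = 1.2106675e+07 m = 12106.6747 km
alt = r - R_E = 12106.6747 - 6371 = 5735.6747 km

5735.6747 km


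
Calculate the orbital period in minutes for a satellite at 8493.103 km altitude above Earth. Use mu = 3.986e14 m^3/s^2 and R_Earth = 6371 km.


r = 14864.1030 km = 1.4864103e+07 m
T = 2*pi*sqrt(r^3/mu) = 2*pi*sqrt(3.2840981e+21 / 3.986e14)
T = 18035.1301 s = 300.5855 min

300.5855 minutes


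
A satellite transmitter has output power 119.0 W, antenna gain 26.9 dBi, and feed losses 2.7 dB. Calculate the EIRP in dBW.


Pt = 119.0 W = 20.7555 dBW
EIRP = Pt_dBW + Gt - losses = 20.7555 + 26.9 - 2.7 = 44.9555 dBW

44.9555 dBW


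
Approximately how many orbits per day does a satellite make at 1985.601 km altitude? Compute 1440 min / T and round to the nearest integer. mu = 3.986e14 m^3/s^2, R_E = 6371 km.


r = 8.356601e+06 m
T = 2*pi*sqrt(r^3/mu) = 7602.4876 s = 126.7081 min
revs/day = 1440 / 126.7081 = 11.3647
Rounded: 11 revolutions per day

11 revolutions per day


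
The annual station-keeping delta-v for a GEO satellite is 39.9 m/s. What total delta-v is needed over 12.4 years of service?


dV = rate * years = 39.9 * 12.4
dV = 494.7600 m/s

494.7600 m/s


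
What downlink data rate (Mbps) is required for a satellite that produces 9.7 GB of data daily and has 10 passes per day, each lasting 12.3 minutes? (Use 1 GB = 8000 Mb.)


total contact time = 10 * 12.3 * 60 = 7380.0000 s
data = 9.7 GB = 77600.0000 Mb
rate = 77600.0000 / 7380.0000 = 10.5149 Mbps

10.5149 Mbps


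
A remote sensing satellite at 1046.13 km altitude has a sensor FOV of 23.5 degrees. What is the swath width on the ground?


FOV = 23.5 deg = 0.4101524 rad
swath = 2 * alt * tan(FOV/2) = 2 * 1046.13 * tan(0.2050762)
swath = 2 * 1046.13 * 0.2080003
swath = 435.1907 km

435.1907 km


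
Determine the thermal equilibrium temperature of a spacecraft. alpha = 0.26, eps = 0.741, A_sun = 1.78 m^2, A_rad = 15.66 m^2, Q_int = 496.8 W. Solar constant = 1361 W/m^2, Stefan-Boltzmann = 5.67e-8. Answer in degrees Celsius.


Numerator = alpha*S*A_sun + Q_int = 0.26*1361*1.78 + 496.8 = 1126.6708 W
Denominator = eps*sigma*A_rad = 0.741*5.67e-8*15.66 = 6.579502e-07 W/K^4
T^4 = 1.7123952e+09 K^4
T = 203.4234 K = -69.7266 C

-69.7266 degrees Celsius


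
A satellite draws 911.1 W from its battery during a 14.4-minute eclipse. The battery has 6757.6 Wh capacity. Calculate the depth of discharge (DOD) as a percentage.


E_used = P * t / 60 = 911.1 * 14.4 / 60 = 218.6640 Wh
DOD = E_used / E_total * 100 = 218.6640 / 6757.6 * 100
DOD = 3.2358 %

3.2358 %


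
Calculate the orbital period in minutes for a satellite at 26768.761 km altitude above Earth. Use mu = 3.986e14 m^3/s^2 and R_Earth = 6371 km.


r = 33139.7610 km = 3.3139761e+07 m
T = 2*pi*sqrt(r^3/mu) = 2*pi*sqrt(3.6395536e+22 / 3.986e14)
T = 60039.2529 s = 1000.6542 min

1000.6542 minutes


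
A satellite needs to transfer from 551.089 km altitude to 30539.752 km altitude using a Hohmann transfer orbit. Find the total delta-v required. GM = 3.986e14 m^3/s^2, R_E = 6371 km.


r1 = 6922.0890 km = 6.922089e+06 m
r2 = 36910.7520 km = 3.6910752e+07 m
dv1 = sqrt(mu/r1)*(sqrt(2*r2/(r1+r2)) - 1) = 2259.4588 m/s
dv2 = sqrt(mu/r2)*(1 - sqrt(2*r1/(r1+r2))) = 1439.3605 m/s
total dv = |dv1| + |dv2| = 2259.4588 + 1439.3605 = 3698.8193 m/s = 3.6988 km/s

3.6988 km/s


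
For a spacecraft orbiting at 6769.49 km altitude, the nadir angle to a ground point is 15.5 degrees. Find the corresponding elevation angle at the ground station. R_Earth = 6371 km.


r = R_E + alt = 13140.4900 km
Law of sines in the satellite / Earth-center / ground-point triangle:
  sin(nadir)/R_E = sin(90 + el)/r  =>  cos(el) = (r/R_E)*sin(nadir)
cos(el) = (13140.4900 / 6371.0000) * sin(15.5 deg) = 0.5511918
el = arccos(0.5511918) = 56.5512 deg
(Earth-central angle = 90 - nadir - el = 17.9488 deg)

56.5512 degrees


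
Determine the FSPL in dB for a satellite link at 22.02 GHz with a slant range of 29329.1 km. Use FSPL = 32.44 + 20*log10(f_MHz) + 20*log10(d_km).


f = 22.02 GHz = 22020.0000 MHz
d = 29329.1 km
FSPL = 32.44 + 20*log10(22020.0000) + 20*log10(29329.1)
FSPL = 32.44 + 86.8563 + 89.3460
FSPL = 208.6423 dB

208.6423 dB


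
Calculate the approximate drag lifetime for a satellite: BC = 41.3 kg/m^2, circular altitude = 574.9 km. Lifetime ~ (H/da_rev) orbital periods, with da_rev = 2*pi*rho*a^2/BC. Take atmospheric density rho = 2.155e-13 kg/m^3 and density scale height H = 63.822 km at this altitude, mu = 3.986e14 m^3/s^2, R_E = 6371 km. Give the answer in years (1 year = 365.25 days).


a = R_E + alt = 6945.9000 km = 6.9459e+06 m
da_rev = 2*pi*rho*a^2/BC = 2*pi*2.155e-13*(6.9459e+06)^2/41.3 = 1.581737 m per revolution
N = H/da_rev = 63822.0000 m / 1.581737 m = 40349.3242 revolutions
P = 2*pi*sqrt(a^3/mu) = 5761.0814 s
lifetime = N*P = 40349.3242 * 5761.0814 = 2.3245574e+08 s = 2690.4600 days
years = 2690.4600 / 365.25 = 7.3661 years

7.3661 years


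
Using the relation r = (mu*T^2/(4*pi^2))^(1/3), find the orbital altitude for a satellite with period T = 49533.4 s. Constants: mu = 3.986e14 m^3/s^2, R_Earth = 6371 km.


T = 49533.4 s
r = (mu*T^2/(4*pi^2))^(1/3) = (3.986e14 * 49533.4^2 / (4*pi^2))^(1/3)
r = 2.9151301e+07 m = 29151.3012 km
alt = r - R_E = 29151.3012 - 6371 = 22780.3012 km

22780.3012 km


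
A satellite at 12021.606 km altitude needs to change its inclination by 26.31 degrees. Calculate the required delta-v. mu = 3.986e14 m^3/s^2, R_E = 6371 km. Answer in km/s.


r = 18392.6060 km = 1.8392606e+07 m
V = sqrt(mu/r) = 4655.2929 m/s
di = 26.31 deg = 0.4591961 rad
dV = 2*V*sin(di/2) = 2*4655.2929*sin(0.2295981)
dV = 2118.9604 m/s = 2.1190 km/s

2.1190 km/s


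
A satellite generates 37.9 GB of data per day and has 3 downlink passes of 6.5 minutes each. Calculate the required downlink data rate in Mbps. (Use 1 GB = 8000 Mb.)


total contact time = 3 * 6.5 * 60 = 1170.0000 s
data = 37.9 GB = 303200.0000 Mb
rate = 303200.0000 / 1170.0000 = 259.1453 Mbps

259.1453 Mbps


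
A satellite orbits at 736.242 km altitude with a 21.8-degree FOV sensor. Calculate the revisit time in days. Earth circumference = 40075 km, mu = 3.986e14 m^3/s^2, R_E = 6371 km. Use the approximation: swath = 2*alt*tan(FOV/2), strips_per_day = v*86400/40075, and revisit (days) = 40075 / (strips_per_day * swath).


swath = 2*736.242*tan(0.1902409) = 283.5557 km
v = sqrt(mu/r) = 7488.9011 m/s = 7.4889 km/s
strips/day = v*86400/40075 = 7.4889*86400/40075 = 16.1458
coverage/day = strips * swath = 16.1458 * 283.5557 = 4578.2207 km
revisit = 40075 / 4578.2207 = 8.7534 days

8.7534 days


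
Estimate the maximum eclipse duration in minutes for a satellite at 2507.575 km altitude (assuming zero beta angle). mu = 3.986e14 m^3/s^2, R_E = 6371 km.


r = 8878.5750 km
T = 138.7634 min
Eclipse fraction = arcsin(R_E/r)/pi = arcsin(6371.0000/8878.5750)/pi
= arcsin(0.7175701)/pi = 0.2547457
Eclipse duration = 0.2547457 * 138.7634 = 35.3494 min

35.3494 minutes


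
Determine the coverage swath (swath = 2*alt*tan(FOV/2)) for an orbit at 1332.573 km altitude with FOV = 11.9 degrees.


FOV = 11.9 deg = 0.2076942 rad
swath = 2 * alt * tan(FOV/2) = 2 * 1332.573 * tan(0.1038471)
swath = 2 * 1332.573 * 0.104222
swath = 277.7669 km

277.7669 km


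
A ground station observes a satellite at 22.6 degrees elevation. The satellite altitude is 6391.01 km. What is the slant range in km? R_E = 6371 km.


h = 6391.01 km, el = 22.6 deg
d = -R_E*sin(el) + sqrt((R_E*sin(el))^2 + 2*R_E*h + h^2)
d = -6371.0000*sin(0.3944444) + sqrt((6371.0000*0.3842953)^2 + 2*6371.0000*6391.01 + 6391.01^2)
d = 8877.4505 km

8877.4505 km


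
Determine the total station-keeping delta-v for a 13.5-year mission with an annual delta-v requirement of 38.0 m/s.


dV = rate * years = 38.0 * 13.5
dV = 513.0000 m/s

513.0000 m/s


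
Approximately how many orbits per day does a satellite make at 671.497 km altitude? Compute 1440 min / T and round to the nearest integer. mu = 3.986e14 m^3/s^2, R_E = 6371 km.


r = 7.042497e+06 m
T = 2*pi*sqrt(r^3/mu) = 5881.6778 s = 98.0280 min
revs/day = 1440 / 98.0280 = 14.6897
Rounded: 15 revolutions per day

15 revolutions per day


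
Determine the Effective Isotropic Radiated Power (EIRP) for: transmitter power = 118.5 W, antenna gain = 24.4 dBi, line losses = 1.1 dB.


Pt = 118.5 W = 20.7372 dBW
EIRP = Pt_dBW + Gt - losses = 20.7372 + 24.4 - 1.1 = 44.0372 dBW

44.0372 dBW


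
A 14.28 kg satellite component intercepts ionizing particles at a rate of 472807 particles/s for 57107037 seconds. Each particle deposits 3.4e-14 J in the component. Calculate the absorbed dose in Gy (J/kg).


Total energy deposited = rate * time * E_per
  = 472807 * 57107037 * 3.4e-14 = 0.9180206 J
Dose = E_total / mass = 0.9180206 / 14.28
Dose = 0.06428716 Gy

0.0643 Gy


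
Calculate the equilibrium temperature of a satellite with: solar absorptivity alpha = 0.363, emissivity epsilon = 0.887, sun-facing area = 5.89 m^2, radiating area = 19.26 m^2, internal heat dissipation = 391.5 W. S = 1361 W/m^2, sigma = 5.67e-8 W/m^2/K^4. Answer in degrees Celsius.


Numerator = alpha*S*A_sun + Q_int = 0.363*1361*5.89 + 391.5 = 3301.4133 W
Denominator = eps*sigma*A_rad = 0.887*5.67e-8*19.26 = 9.6864125e-07 W/K^4
T^4 = 3.4082931e+09 K^4
T = 241.6208 K = -31.5292 C

-31.5292 degrees Celsius


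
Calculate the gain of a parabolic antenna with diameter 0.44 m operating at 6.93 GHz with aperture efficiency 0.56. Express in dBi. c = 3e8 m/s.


lambda = c/f = 3e8 / 6.93e+09 = 0.04329004 m
G = eta*(pi*D/lambda)^2 = 0.56*(pi*0.44/0.04329004)^2
G = 570.9750 (linear)
G = 10*log10(570.9750) = 27.5662 dBi

27.5662 dBi


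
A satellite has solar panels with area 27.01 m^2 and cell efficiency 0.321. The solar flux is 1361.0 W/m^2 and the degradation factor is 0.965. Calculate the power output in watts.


P = area * eta * S * degradation
P = 27.01 * 0.321 * 1361.0 * 0.965
P = 11387.1504 W

11387.1504 W


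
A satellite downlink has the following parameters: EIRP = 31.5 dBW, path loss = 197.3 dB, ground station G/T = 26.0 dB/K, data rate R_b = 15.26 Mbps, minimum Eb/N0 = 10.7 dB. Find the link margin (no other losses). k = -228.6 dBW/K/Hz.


C/N0 = EIRP - FSPL + G/T - k = 31.5 - 197.3 + 26.0 - (-228.6)
C/N0 = 88.8000 dB-Hz
R_b = 15.26 Mbps = 1.526e+07 bps -> 10*log10(R_b) = 71.8355 dB-Hz
Eb/N0 = C/N0 - 10*log10(R_b) = 88.8000 - 71.8355 = 16.9645 dB
Margin = Eb/N0 - Eb/N0_req = 16.9645 - 10.7 = 6.2645 dB (link closes)

6.2645 dB


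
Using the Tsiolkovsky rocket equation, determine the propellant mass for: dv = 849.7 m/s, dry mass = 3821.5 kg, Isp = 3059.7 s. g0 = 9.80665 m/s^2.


ve = Isp * g0 = 3059.7 * 9.80665 = 30005.407005 m/s
mass ratio = exp(dv/ve) = exp(849.7/30005.407005) = 1.02872300
m_prop = m_dry * (mr - 1) = 3821.5 * (1.02872300 - 1)
m_prop = 109.7650 kg

109.7650 kg


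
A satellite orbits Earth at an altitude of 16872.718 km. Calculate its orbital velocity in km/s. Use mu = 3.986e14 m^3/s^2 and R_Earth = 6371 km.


r = R_E + alt = 6371.0 + 16872.718 = 23243.7180 km = 2.3243718e+07 m
v = sqrt(mu/r) = sqrt(3.986e14 / 2.3243718e+07) = 4141.1012 m/s = 4.1411 km/s

4.1411 km/s


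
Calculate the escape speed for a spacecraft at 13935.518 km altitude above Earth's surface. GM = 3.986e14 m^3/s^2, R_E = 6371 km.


r = 6371.0 + 13935.518 = 20306.5180 km = 2.0306518e+07 m
v_esc = sqrt(2*mu/r) = sqrt(2*3.986e14 / 2.0306518e+07)
v_esc = 6265.6469 m/s = 6.2656 km/s

6.2656 km/s


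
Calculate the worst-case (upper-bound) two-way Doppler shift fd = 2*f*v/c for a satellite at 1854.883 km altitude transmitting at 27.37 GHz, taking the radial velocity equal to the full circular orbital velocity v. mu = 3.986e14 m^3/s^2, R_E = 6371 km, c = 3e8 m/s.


r = 8.225883e+06 m
v = sqrt(mu/r) = 6961.0922 m/s (worst-case radial velocity)
f = 27.37 GHz = 2.737e+10 Hz
fd = 2*f*v/c = 2*2.737e+10*6961.0922/3.0e+08
fd = 1.2701673e+06 Hz

1.2702e+06 Hz


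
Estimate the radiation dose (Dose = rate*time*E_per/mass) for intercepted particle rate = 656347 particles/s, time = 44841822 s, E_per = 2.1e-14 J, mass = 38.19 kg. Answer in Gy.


Total energy deposited = rate * time * E_per
  = 656347 * 44841822 * 2.1e-14 = 0.6180677 J
Dose = E_total / mass = 0.6180677 / 38.19
Dose = 0.01618402 Gy

0.0162 Gy


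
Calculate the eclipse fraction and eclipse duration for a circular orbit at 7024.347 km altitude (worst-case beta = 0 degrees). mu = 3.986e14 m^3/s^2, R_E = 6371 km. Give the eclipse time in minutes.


r = 13395.3470 km
T = 257.1526 min
Eclipse fraction = arcsin(R_E/r)/pi = arcsin(6371.0000/13395.3470)/pi
= arcsin(0.4756129)/pi = 0.1577737
Eclipse duration = 0.1577737 * 257.1526 = 40.5719 min

40.5719 minutes


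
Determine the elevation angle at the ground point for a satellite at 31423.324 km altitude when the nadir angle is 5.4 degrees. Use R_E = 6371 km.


r = R_E + alt = 37794.3240 km
Law of sines in the satellite / Earth-center / ground-point triangle:
  sin(nadir)/R_E = sin(90 + el)/r  =>  cos(el) = (r/R_E)*sin(nadir)
cos(el) = (37794.3240 / 6371.0000) * sin(5.4 deg) = 0.5582734
el = arccos(0.5582734) = 56.0635 deg
(Earth-central angle = 90 - nadir - el = 28.5365 deg)

56.0635 degrees


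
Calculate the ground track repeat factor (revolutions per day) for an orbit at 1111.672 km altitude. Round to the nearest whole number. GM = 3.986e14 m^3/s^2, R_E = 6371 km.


r = 7.482672e+06 m
T = 2*pi*sqrt(r^3/mu) = 6441.6375 s = 107.3606 min
revs/day = 1440 / 107.3606 = 13.4127
Rounded: 13 revolutions per day

13 revolutions per day


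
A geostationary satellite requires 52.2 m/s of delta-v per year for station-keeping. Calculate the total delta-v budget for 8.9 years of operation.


dV = rate * years = 52.2 * 8.9
dV = 464.5800 m/s

464.5800 m/s


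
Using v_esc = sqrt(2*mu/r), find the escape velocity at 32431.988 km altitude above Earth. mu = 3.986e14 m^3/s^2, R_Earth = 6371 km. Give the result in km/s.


r = 6371.0 + 32431.988 = 38802.9880 km = 3.8802988e+07 m
v_esc = sqrt(2*mu/r) = sqrt(2*3.986e14 / 3.8802988e+07)
v_esc = 4532.6383 m/s = 4.5326 km/s

4.5326 km/s


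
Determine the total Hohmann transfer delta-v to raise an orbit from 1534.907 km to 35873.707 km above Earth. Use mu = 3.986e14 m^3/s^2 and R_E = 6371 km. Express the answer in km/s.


r1 = 7905.9070 km = 7.905907e+06 m
r2 = 42244.7070 km = 4.2244707e+07 m
dv1 = sqrt(mu/r1)*(sqrt(2*r2/(r1+r2)) - 1) = 2115.7202 m/s
dv2 = sqrt(mu/r2)*(1 - sqrt(2*r1/(r1+r2))) = 1346.9402 m/s
total dv = |dv1| + |dv2| = 2115.7202 + 1346.9402 = 3462.6603 m/s = 3.4627 km/s

3.4627 km/s


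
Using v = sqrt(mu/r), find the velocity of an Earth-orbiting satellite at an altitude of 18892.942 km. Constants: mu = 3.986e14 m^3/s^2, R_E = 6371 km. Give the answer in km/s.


r = R_E + alt = 6371.0 + 18892.942 = 25263.9420 km = 2.5263942e+07 m
v = sqrt(mu/r) = sqrt(3.986e14 / 2.5263942e+07) = 3972.0809 m/s = 3.9721 km/s

3.9721 km/s


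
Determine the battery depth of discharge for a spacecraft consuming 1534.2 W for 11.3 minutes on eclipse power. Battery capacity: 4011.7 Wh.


E_used = P * t / 60 = 1534.2 * 11.3 / 60 = 288.9410 Wh
DOD = E_used / E_total * 100 = 288.9410 / 4011.7 * 100
DOD = 7.2025 %

7.2025 %


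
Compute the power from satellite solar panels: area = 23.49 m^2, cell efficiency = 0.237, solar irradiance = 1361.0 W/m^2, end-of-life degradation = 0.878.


P = area * eta * S * degradation
P = 23.49 * 0.237 * 1361.0 * 0.878
P = 6652.4865 W

6652.4865 W


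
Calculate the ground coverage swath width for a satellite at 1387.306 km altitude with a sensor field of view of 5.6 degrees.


FOV = 5.6 deg = 0.09773844 rad
swath = 2 * alt * tan(FOV/2) = 2 * 1387.306 * tan(0.04886922)
swath = 2 * 1387.306 * 0.04890816
swath = 135.7012 km

135.7012 km


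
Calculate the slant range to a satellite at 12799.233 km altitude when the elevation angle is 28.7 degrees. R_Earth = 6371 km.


h = 12799.233 km, el = 28.7 deg
d = -R_E*sin(el) + sqrt((R_E*sin(el))^2 + 2*R_E*h + h^2)
d = -6371.0000*sin(0.5009095) + sqrt((6371.0000*0.4802235)^2 + 2*6371.0000*12799.233 + 12799.233^2)
d = 15278.1283 km

15278.1283 km


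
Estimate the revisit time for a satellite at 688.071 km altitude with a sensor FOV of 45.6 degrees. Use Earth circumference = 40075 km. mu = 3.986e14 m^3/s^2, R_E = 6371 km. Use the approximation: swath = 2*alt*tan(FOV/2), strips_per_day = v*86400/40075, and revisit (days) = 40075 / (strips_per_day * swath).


swath = 2*688.071*tan(0.3979351) = 578.4768 km
v = sqrt(mu/r) = 7514.4097 m/s = 7.5144 km/s
strips/day = v*86400/40075 = 7.5144*86400/40075 = 16.2007
coverage/day = strips * swath = 16.2007 * 578.4768 = 9371.7577 km
revisit = 40075 / 9371.7577 = 4.2761 days

4.2761 days


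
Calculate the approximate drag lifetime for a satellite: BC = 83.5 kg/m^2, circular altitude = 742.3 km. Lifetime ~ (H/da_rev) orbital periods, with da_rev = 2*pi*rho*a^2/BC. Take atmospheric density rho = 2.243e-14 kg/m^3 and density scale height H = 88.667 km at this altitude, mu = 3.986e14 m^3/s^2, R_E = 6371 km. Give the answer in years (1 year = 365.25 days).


a = R_E + alt = 7113.3000 km = 7.1133e+06 m
da_rev = 2*pi*rho*a^2/BC = 2*pi*2.243e-14*(7.1133e+06)^2/83.5 = 0.0854013856 m per revolution
N = H/da_rev = 88667.0000 m / 0.0854013856 m = 1.0382384e+06 revolutions
P = 2*pi*sqrt(a^3/mu) = 5970.5991 s
lifetime = N*P = 1.0382384e+06 * 5970.5991 = 6.1989054e+09 s = 71746.5899 days
years = 71746.5899 / 365.25 = 196.4315 years

196.4315 years


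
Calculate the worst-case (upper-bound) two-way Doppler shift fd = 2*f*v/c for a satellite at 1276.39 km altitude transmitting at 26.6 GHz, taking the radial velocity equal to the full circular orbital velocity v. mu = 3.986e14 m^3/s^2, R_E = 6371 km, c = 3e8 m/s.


r = 7.64739e+06 m
v = sqrt(mu/r) = 7219.5816 m/s (worst-case radial velocity)
f = 26.6 GHz = 2.66e+10 Hz
fd = 2*f*v/c = 2*2.66e+10*7219.5816/3.0e+08
fd = 1.2802725e+06 Hz

1.2803e+06 Hz


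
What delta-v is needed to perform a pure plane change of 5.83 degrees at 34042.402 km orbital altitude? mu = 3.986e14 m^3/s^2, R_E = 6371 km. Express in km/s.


r = 40413.4020 km = 4.0413402e+07 m
V = sqrt(mu/r) = 3140.5517 m/s
di = 5.83 deg = 0.1017527 rad
dV = 2*V*sin(di/2) = 2*3140.5517*sin(0.05087635)
dV = 319.4218 m/s = 0.3194218 km/s

0.3194 km/s


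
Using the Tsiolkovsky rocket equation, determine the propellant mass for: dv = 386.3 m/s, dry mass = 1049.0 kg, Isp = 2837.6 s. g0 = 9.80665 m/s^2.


ve = Isp * g0 = 2837.6 * 9.80665 = 27827.350040 m/s
mass ratio = exp(dv/ve) = exp(386.3/27827.350040) = 1.01397883
m_prop = m_dry * (mr - 1) = 1049.0 * (1.01397883 - 1)
m_prop = 14.6638 kg

14.6638 kg


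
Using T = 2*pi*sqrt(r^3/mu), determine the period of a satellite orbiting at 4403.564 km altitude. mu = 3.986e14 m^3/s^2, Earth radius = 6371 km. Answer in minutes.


r = 10774.5640 km = 1.0774564e+07 m
T = 2*pi*sqrt(r^3/mu) = 2*pi*sqrt(1.2508324e+21 / 3.986e14)
T = 11130.4002 s = 185.5067 min

185.5067 minutes


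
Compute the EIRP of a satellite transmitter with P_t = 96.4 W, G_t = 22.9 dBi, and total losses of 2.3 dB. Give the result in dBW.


Pt = 96.4 W = 19.8408 dBW
EIRP = Pt_dBW + Gt - losses = 19.8408 + 22.9 - 2.3 = 40.4408 dBW

40.4408 dBW


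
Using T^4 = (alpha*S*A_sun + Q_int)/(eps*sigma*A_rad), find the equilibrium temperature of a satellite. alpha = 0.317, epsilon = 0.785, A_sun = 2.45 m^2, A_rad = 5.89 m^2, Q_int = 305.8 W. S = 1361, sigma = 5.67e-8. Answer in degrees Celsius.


Numerator = alpha*S*A_sun + Q_int = 0.317*1361*2.45 + 305.8 = 1362.8207 W
Denominator = eps*sigma*A_rad = 0.785*5.67e-8*5.89 = 2.6216095e-07 W/K^4
T^4 = 5.198412e+09 K^4
T = 268.5145 K = -4.6355 C

-4.6355 degrees Celsius


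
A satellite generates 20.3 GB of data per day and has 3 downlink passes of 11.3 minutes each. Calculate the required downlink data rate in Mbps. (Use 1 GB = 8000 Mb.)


total contact time = 3 * 11.3 * 60 = 2034.0000 s
data = 20.3 GB = 162400.0000 Mb
rate = 162400.0000 / 2034.0000 = 79.8427 Mbps

79.8427 Mbps


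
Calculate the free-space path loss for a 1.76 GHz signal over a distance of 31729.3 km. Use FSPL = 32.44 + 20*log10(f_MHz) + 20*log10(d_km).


f = 1.76 GHz = 1760.0000 MHz
d = 31729.3 km
FSPL = 32.44 + 20*log10(1760.0000) + 20*log10(31729.3)
FSPL = 32.44 + 64.9103 + 90.0292
FSPL = 187.3795 dB

187.3795 dB


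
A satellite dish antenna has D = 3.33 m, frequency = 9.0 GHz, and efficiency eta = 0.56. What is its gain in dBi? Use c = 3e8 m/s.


lambda = c/f = 3e8 / 9.0e+09 = 0.03333333 m
G = eta*(pi*D/lambda)^2 = 0.56*(pi*3.33/0.03333333)^2
G = 55159.3003 (linear)
G = 10*log10(55159.3003) = 47.4162 dBi

47.4162 dBi


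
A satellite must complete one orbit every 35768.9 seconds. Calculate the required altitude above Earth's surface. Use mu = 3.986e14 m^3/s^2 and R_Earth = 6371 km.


T = 35768.9 s
r = (mu*T^2/(4*pi^2))^(1/3) = (3.986e14 * 35768.9^2 / (4*pi^2))^(1/3)
r = 2.3463686e+07 m = 23463.6862 km
alt = r - R_E = 23463.6862 - 6371 = 17092.6862 km

17092.6862 km


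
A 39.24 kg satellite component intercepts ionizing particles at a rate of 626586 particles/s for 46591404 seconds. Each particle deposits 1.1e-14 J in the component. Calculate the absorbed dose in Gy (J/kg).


Total energy deposited = rate * time * E_per
  = 626586 * 46591404 * 1.1e-14 = 0.3211287 J
Dose = E_total / mass = 0.3211287 / 39.24
Dose = 0.008183709 Gy

0.0082 Gy


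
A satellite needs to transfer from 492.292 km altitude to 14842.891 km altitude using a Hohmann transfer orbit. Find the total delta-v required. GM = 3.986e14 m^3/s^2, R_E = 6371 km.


r1 = 6863.2920 km = 6.863292e+06 m
r2 = 21213.8910 km = 2.1213891e+07 m
dv1 = sqrt(mu/r1)*(sqrt(2*r2/(r1+r2)) - 1) = 1747.2523 m/s
dv2 = sqrt(mu/r2)*(1 - sqrt(2*r1/(r1+r2))) = 1303.8548 m/s
total dv = |dv1| + |dv2| = 1747.2523 + 1303.8548 = 3051.1071 m/s = 3.0511 km/s

3.0511 km/s


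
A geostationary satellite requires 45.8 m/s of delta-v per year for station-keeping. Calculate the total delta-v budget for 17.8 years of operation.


dV = rate * years = 45.8 * 17.8
dV = 815.2400 m/s

815.2400 m/s
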